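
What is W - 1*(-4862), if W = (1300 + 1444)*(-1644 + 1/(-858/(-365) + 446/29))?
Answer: -105709051111/23459 ≈ -4.5061e+6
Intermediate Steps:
W = -105823108769/23459 (W = 2744*(-1644 + 1/(-858*(-1/365) + 446*(1/29))) = 2744*(-1644 + 1/(858/365 + 446/29)) = 2744*(-1644 + 1/(187672/10585)) = 2744*(-1644 + 10585/187672) = 2744*(-308522183/187672) = -105823108769/23459 ≈ -4.5110e+6)
W - 1*(-4862) = -105823108769/23459 - 1*(-4862) = -105823108769/23459 + 4862 = -105709051111/23459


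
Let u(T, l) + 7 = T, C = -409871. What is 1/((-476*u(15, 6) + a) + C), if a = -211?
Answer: -1/413890 ≈ -2.4161e-6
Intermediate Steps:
u(T, l) = -7 + T
1/((-476*u(15, 6) + a) + C) = 1/((-476*(-7 + 15) - 211) - 409871) = 1/((-476*8 - 211) - 409871) = 1/((-3808 - 211) - 409871) = 1/(-4019 - 409871) = 1/(-413890) = -1/413890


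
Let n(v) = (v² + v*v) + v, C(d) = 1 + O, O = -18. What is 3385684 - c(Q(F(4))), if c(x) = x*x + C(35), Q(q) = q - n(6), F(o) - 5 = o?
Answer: 3380940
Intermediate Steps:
F(o) = 5 + o
C(d) = -17 (C(d) = 1 - 18 = -17)
n(v) = v + 2*v² (n(v) = (v² + v²) + v = 2*v² + v = v + 2*v²)
Q(q) = -78 + q (Q(q) = q - 6*(1 + 2*6) = q - 6*(1 + 12) = q - 6*13 = q - 1*78 = q - 78 = -78 + q)
c(x) = -17 + x² (c(x) = x*x - 17 = x² - 17 = -17 + x²)
3385684 - c(Q(F(4))) = 3385684 - (-17 + (-78 + (5 + 4))²) = 3385684 - (-17 + (-78 + 9)²) = 3385684 - (-17 + (-69)²) = 3385684 - (-17 + 4761) = 3385684 - 1*4744 = 3385684 - 4744 = 3380940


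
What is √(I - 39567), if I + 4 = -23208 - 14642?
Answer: I*√77421 ≈ 278.25*I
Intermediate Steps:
I = -37854 (I = -4 + (-23208 - 14642) = -4 - 37850 = -37854)
√(I - 39567) = √(-37854 - 39567) = √(-77421) = I*√77421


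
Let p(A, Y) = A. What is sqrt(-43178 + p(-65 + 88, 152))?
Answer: 3*I*sqrt(4795) ≈ 207.74*I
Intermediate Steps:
sqrt(-43178 + p(-65 + 88, 152)) = sqrt(-43178 + (-65 + 88)) = sqrt(-43178 + 23) = sqrt(-43155) = 3*I*sqrt(4795)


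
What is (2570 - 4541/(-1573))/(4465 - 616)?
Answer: 4047151/6054477 ≈ 0.66846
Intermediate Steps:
(2570 - 4541/(-1573))/(4465 - 616) = (2570 - 4541*(-1/1573))/3849 = (2570 + 4541/1573)*(1/3849) = (4047151/1573)*(1/3849) = 4047151/6054477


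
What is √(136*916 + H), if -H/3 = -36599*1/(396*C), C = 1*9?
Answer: √4885085271/198 ≈ 353.00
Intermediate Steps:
C = 9
H = 36599/1188 (H = -(-109797)/((9*18)*22) = -(-109797)/(162*22) = -(-109797)/3564 = -3*(-36599/3564) = 36599/1188 ≈ 30.807)
√(136*916 + H) = √(136*916 + 36599/1188) = √(124576 + 36599/1188) = √(148032887/1188) = √4885085271/198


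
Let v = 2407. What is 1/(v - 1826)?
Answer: 1/581 ≈ 0.0017212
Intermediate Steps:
1/(v - 1826) = 1/(2407 - 1826) = 1/581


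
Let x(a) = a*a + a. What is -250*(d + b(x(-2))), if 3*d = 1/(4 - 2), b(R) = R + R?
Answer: -3125/3 ≈ -1041.7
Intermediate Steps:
x(a) = a + a**2 (x(a) = a**2 + a = a + a**2)
b(R) = 2*R
d = 1/6 (d = 1/(3*(4 - 2)) = (1/3)/2 = (1/3)*(1/2) = 1/6 ≈ 0.16667)
-250*(d + b(x(-2))) = -250*(1/6 + 2*(-2*(1 - 2))) = -250*(1/6 + 2*(-2*(-1))) = -250*(1/6 + 2*2) = -250*(1/6 + 4) = -250*25/6 = -50*125/6 = -3125/3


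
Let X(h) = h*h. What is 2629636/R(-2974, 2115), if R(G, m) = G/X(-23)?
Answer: -695538722/1487 ≈ -4.6775e+5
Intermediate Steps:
X(h) = h²
R(G, m) = G/529 (R(G, m) = G/((-23)²) = G/529)
2629636/R(-2974, 2115) = 2629636/(((1/529)*(-2974))) = 2629636/(-2974/529) = 2629636*(-529/2974) = -695538722/1487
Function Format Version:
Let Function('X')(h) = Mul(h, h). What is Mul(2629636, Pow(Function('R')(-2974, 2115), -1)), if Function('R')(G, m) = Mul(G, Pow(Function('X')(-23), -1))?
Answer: Rational(-695538722, 1487) ≈ -4.6775e+5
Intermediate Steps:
Function('X')(h) = Pow(h, 2)
Function('R')(G, m) = Mul(Rational(1, 529), G) (Function('R')(G, m) = Mul(G, Pow(Pow(-23, 2), -1)) = Mul(G, Pow(529, -1)) = Mul(G, Rational(1, 529)) = Mul(Rational(1, 529), G))
Mul(2629636, Pow(Function('R')(-2974, 2115), -1)) = Mul(2629636, Pow(Mul(Rational(1, 529), -2974), -1)) = Mul(2629636, Pow(Rational(-2974, 529), -1)) = Mul(2629636, Rational(-529, 2974)) = Rational(-695538722, 1487)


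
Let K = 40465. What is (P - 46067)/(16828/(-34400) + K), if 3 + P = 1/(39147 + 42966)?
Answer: -32533334817400/28574896437609 ≈ -1.1385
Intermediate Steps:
P = -246338/82113 (P = -3 + 1/(39147 + 42966) = -3 + 1/82113 = -246338/82113 ≈ -3.0000)
(P - 46067)/(16828/(-34400) + K) = (-246338/82113 - 46067)/(16828/(-34400) + 40465) = -3782945909/(82113*(16828*(-1/34400) + 40465)) = -3782945909/(82113*(-4207/8600 + 40465)) = -3782945909/(82113*347994793/8600) = -3782945909/82113*8600/347994793 = -32533334817400/28574896437609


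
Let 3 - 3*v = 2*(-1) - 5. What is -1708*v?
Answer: -17080/3 ≈ -5693.3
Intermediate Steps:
v = 10/3 (v = 1 - (2*(-1) - 5)/3 = 1 - (-2 - 5)/3 = 1 - ⅓*(-7) = 1 + 7/3 = 10/3 ≈ 3.3333)
-1708*v = -1708*10/3 = -17080/3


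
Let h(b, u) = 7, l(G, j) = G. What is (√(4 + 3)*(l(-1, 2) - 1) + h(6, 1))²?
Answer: 77 - 28*√7 ≈ 2.9190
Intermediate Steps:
(√(4 + 3)*(l(-1, 2) - 1) + h(6, 1))² = (√(4 + 3)*(-1 - 1) + 7)² = (√7*(-2) + 7)² = (-2*√7 + 7)² = (7 - 2*√7)²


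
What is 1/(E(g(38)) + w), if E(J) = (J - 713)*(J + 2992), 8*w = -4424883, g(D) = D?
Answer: -8/20786883 ≈ -3.8486e-7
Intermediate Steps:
w = -4424883/8 (w = (⅛)*(-4424883) = -4424883/8 ≈ -5.5311e+5)
E(J) = (-713 + J)*(2992 + J)
1/(E(g(38)) + w) = 1/((-2133296 + 38² + 2279*38) - 4424883/8) = 1/((-2133296 + 1444 + 86602) - 4424883/8) = 1/(-2045250 - 4424883/8) = 1/(-20786883/8) = -8/20786883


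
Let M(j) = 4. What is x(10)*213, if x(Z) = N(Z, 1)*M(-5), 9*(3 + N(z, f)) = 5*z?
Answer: 6532/3 ≈ 2177.3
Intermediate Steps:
N(z, f) = -3 + 5*z/9 (N(z, f) = -3 + (5*z)/9 = -3 + 5*z/9)
x(Z) = -12 + 20*Z/9 (x(Z) = (-3 + 5*Z/9)*4 = -12 + 20*Z/9)
x(10)*213 = (-12 + (20/9)*10)*213 = (-12 + 200/9)*213 = (92/9)*213 = 6532/3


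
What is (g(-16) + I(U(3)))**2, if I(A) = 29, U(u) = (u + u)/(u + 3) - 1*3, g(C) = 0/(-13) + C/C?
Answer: 900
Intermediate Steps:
g(C) = 1 (g(C) = 0*(-1/13) + 1 = 0 + 1 = 1)
U(u) = -3 + 2*u/(3 + u) (U(u) = (2*u)/(3 + u) - 3 = 2*u/(3 + u) - 3 = -3 + 2*u/(3 + u))
(g(-16) + I(U(3)))**2 = (1 + 29)**2 = 30**2 = 900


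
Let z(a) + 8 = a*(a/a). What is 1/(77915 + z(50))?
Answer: 1/77957 ≈ 1.2828e-5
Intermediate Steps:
z(a) = -8 + a (z(a) = -8 + a*(a/a) = -8 + a*1 = -8 + a)
1/(77915 + z(50)) = 1/(77915 + (-8 + 50)) = 1/(77915 + 42) = 1/77957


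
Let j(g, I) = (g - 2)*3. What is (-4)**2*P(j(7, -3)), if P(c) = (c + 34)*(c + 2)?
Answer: 13328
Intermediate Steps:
j(g, I) = -6 + 3*g (j(g, I) = (-2 + g)*3 = -6 + 3*g)
P(c) = (2 + c)*(34 + c) (P(c) = (34 + c)*(2 + c) = (2 + c)*(34 + c))
(-4)**2*P(j(7, -3)) = (-4)**2*(68 + (-6 + 3*7)**2 + 36*(-6 + 3*7)) = 16*(68 + (-6 + 21)**2 + 36*(-6 + 21)) = 16*(68 + 15**2 + 36*15) = 16*(68 + 225 + 540) = 16*833 = 13328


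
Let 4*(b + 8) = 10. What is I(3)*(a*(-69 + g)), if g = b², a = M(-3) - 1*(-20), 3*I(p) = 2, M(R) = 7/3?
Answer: -10385/18 ≈ -576.94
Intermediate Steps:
M(R) = 7/3 (M(R) = 7*(⅓) = 7/3)
I(p) = ⅔ (I(p) = (⅓)*2 = ⅔)
b = -11/2 (b = -8 + (¼)*10 = -8 + 5/2 = -11/2 ≈ -5.5000)
a = 67/3 (a = 7/3 - 1*(-20) = 7/3 + 20 = 67/3 ≈ 22.333)
g = 121/4 (g = (-11/2)² = 121/4 ≈ 30.250)
I(3)*(a*(-69 + g)) = 2*(67*(-69 + 121/4)/3)/3 = 2*((67/3)*(-155/4))/3 = (⅔)*(-10385/12) = -10385/18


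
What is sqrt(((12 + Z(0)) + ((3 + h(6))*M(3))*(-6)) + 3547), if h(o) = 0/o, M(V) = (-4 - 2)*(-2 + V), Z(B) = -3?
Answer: 4*sqrt(229) ≈ 60.531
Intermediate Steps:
M(V) = 12 - 6*V (M(V) = -6*(-2 + V) = 12 - 6*V)
h(o) = 0
sqrt(((12 + Z(0)) + ((3 + h(6))*M(3))*(-6)) + 3547) = sqrt(((12 - 3) + ((3 + 0)*(12 - 6*3))*(-6)) + 3547) = sqrt((9 + (3*(12 - 18))*(-6)) + 3547) = sqrt((9 + (3*(-6))*(-6)) + 3547) = sqrt((9 - 18*(-6)) + 3547) = sqrt((9 + 108) + 3547) = sqrt(117 + 3547) = sqrt(3664) = 4*sqrt(229)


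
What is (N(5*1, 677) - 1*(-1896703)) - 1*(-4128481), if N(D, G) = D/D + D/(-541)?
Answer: 3259625080/541 ≈ 6.0252e+6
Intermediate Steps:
N(D, G) = 1 - D/541 (N(D, G) = 1 + D*(-1/541) = 1 - D/541)
(N(5*1, 677) - 1*(-1896703)) - 1*(-4128481) = ((1 - 5/541) - 1*(-1896703)) - 1*(-4128481) = ((1 - 1/541*5) + 1896703) + 4128481 = ((1 - 5/541) + 1896703) + 4128481 = (536/541 + 1896703) + 4128481 = 1026116859/541 + 4128481 = 3259625080/541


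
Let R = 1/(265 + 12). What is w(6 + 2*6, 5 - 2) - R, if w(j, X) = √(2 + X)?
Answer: -1/277 + √5 ≈ 2.2325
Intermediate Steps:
R = 1/277 ≈ 0.0036101
w(6 + 2*6, 5 - 2) - R = √(2 + (5 - 2)) - 1*1/277 = √(2 + 3) - 1/277 = √5 - 1/277 = -1/277 + √5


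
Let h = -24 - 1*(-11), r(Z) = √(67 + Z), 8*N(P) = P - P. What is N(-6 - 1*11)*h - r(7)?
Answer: -√74 ≈ -8.6023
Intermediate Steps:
N(P) = 0 (N(P) = (P - P)/8 = (⅛)*0 = 0)
h = -13 (h = -24 + 11 = -13)
N(-6 - 1*11)*h - r(7) = 0*(-13) - √(67 + 7) = 0 - √74 = -√74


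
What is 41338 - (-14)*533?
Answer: 48800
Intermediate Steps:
41338 - (-14)*533 = 41338 - 1*(-7462) = 41338 + 7462 = 48800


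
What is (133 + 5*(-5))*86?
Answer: 9288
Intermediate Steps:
(133 + 5*(-5))*86 = (133 - 25)*86 = 108*86 = 9288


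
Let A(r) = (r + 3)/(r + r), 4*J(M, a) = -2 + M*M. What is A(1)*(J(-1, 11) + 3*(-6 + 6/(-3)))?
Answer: -97/2 ≈ -48.500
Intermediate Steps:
J(M, a) = -1/2 + M**2/4 (J(M, a) = (-2 + M*M)/4 = (-2 + M**2)/4 = -1/2 + M**2/4)
A(r) = (3 + r)/(2*r) (A(r) = (3 + r)/((2*r)) = (3 + r)*(1/(2*r)) = (3 + r)/(2*r))
A(1)*(J(-1, 11) + 3*(-6 + 6/(-3))) = ((1/2)*(3 + 1)/1)*((-1/2 + (1/4)*(-1)**2) + 3*(-6 + 6/(-3))) = ((1/2)*1*4)*((-1/2 + (1/4)*1) + 3*(-6 + 6*(-1/3))) = 2*((-1/2 + 1/4) + 3*(-6 - 2)) = 2*(-1/4 + 3*(-8)) = 2*(-1/4 - 24) = 2*(-97/4) = -97/2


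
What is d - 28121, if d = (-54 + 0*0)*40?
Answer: -30281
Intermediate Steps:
d = -2160 (d = (-54 + 0)*40 = -54*40 = -2160)
d - 28121 = -2160 - 28121 = -30281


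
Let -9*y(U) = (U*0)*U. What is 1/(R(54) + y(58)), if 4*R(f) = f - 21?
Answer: 4/33 ≈ 0.12121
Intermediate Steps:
R(f) = -21/4 + f/4 (R(f) = (f - 21)/4 = (-21 + f)/4 = -21/4 + f/4)
y(U) = 0 (y(U) = -U*0*U/9 = -0*U = -1/9*0 = 0)
1/(R(54) + y(58)) = 1/((-21/4 + (1/4)*54) + 0) = 1/((-21/4 + 27/2) + 0) = 1/(33/4 + 0) = 1/(33/4) = 4/33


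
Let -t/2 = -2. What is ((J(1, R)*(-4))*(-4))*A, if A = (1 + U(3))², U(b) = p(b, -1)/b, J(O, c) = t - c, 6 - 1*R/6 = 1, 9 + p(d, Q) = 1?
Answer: -10400/9 ≈ -1155.6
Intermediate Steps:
t = 4 (t = -2*(-2) = 4)
p(d, Q) = -8 (p(d, Q) = -9 + 1 = -8)
R = 30 (R = 36 - 6*1 = 36 - 6 = 30)
J(O, c) = 4 - c
U(b) = -8/b
A = 25/9 (A = (1 - 8/3)² = (-5/3)² = 25/9 ≈ 2.7778)
((J(1, R)*(-4))*(-4))*A = (((4 - 1*30)*(-4))*(-4))*(25/9) = (((4 - 30)*(-4))*(-4))*(25/9) = (-26*(-4)*(-4))*(25/9) = (104*(-4))*(25/9) = -416*25/9 = -10400/9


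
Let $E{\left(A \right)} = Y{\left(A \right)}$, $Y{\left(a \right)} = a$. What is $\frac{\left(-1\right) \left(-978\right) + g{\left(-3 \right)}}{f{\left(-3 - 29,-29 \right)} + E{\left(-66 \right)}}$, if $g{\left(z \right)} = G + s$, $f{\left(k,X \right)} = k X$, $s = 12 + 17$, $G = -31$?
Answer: $\frac{488}{431} \approx 1.1322$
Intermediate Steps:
$s = 29$
$f{\left(k,X \right)} = X k$
$E{\left(A \right)} = A$
$g{\left(z \right)} = -2$ ($g{\left(z \right)} = -31 + 29 = -2$)
$\frac{\left(-1\right) \left(-978\right) + g{\left(-3 \right)}}{f{\left(-3 - 29,-29 \right)} + E{\left(-66 \right)}} = \frac{\left(-1\right) \left(-978\right) - 2}{- 29 \left(-3 - 29\right) - 66} = \frac{978 - 2}{\left(-29\right) \left(-32\right) - 66} = \frac{976}{928 - 66} = \frac{976}{862} = 976 \cdot \frac{1}{862} = \frac{488}{431}$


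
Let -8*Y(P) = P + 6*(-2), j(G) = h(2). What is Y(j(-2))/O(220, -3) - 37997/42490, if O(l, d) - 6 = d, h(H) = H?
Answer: -121757/254940 ≈ -0.47759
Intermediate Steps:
O(l, d) = 6 + d
j(G) = 2
Y(P) = 3/2 - P/8 (Y(P) = -(P + 6*(-2))/8 = -(P - 12)/8 = -(-12 + P)/8 = 3/2 - P/8)
Y(j(-2))/O(220, -3) - 37997/42490 = (3/2 - ⅛*2)/(6 - 3) - 37997/42490 = (3/2 - ¼)/3 - 37997*1/42490 = (5/4)*(⅓) - 37997/42490 = 5/12 - 37997/42490 = -121757/254940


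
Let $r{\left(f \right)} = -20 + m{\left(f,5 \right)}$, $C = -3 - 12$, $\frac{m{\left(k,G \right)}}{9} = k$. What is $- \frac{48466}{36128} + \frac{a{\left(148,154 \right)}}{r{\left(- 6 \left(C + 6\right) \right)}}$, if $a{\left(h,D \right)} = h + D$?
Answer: $- \frac{2918625}{4208912} \approx -0.69344$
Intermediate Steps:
$m{\left(k,G \right)} = 9 k$
$a{\left(h,D \right)} = D + h$
$C = -15$ ($C = -3 - 12 = -15$)
$r{\left(f \right)} = -20 + 9 f$
$- \frac{48466}{36128} + \frac{a{\left(148,154 \right)}}{r{\left(- 6 \left(C + 6\right) \right)}} = - \frac{48466}{36128} + \frac{154 + 148}{-20 + 9 \left(- 6 \left(-15 + 6\right)\right)} = \left(-48466\right) \frac{1}{36128} + \frac{302}{-20 + 9 \left(\left(-6\right) \left(-9\right)\right)} = - \frac{24233}{18064} + \frac{302}{-20 + 9 \cdot 54} = - \frac{24233}{18064} + \frac{302}{-20 + 486} = - \frac{24233}{18064} + \frac{302}{466} = - \frac{24233}{18064} + 302 \cdot \frac{1}{466} = - \frac{24233}{18064} + \frac{151}{233} = - \frac{2918625}{4208912}$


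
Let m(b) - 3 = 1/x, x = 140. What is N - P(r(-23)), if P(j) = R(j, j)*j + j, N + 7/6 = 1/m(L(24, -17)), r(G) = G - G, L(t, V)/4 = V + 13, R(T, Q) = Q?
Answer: -2107/2526 ≈ -0.83413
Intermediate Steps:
L(t, V) = 52 + 4*V (L(t, V) = 4*(V + 13) = 4*(13 + V) = 52 + 4*V)
m(b) = 421/140 (m(b) = 3 + 1/140 = 421/140)
r(G) = 0
N = -2107/2526 (N = -7/6 + 1/(421/140) = -7/6 + 140/421 = -2107/2526 ≈ -0.83413)
P(j) = j + j**2 (P(j) = j*j + j = j**2 + j = j + j**2)
N - P(r(-23)) = -2107/2526 - 0*(1 + 0) = -2107/2526 - 0 = -2107/2526 - 1*0 = -2107/2526 + 0 = -2107/2526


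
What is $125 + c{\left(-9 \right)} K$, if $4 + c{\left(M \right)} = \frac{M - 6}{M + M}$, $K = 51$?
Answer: $- \frac{73}{2} \approx -36.5$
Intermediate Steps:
$c{\left(M \right)} = -4 + \frac{-6 + M}{2 M}$ ($c{\left(M \right)} = -4 + \frac{M - 6}{M + M} = -4 + \frac{-6 + M}{2 M}$)
$125 + c{\left(-9 \right)} K = 125 + \left(- \frac{7}{2} - \frac{3}{-9}\right) 51 = 125 + \left(- \frac{7}{2} - - \frac{1}{3}\right) 51 = 125 + \left(- \frac{7}{2} + \frac{1}{3}\right) 51 = 125 - \frac{323}{2} = - \frac{73}{2}$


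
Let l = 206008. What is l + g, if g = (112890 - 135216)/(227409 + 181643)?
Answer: 42133981045/204526 ≈ 2.0601e+5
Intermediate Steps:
g = -11163/204526 (g = -22326/409052 = -22326*1/409052 = -11163/204526 ≈ -0.054580)
l + g = 206008 - 11163/204526 = 42133981045/204526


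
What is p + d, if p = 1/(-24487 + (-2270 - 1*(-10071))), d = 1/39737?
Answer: -23051/663051582 ≈ -3.4765e-5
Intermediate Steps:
d = 1/39737 ≈ 2.5165e-5
p = -1/16686 (p = 1/(-24487 + (-2270 + 10071)) = 1/(-24487 + 7801) = 1/(-16686) = -1/16686 ≈ -5.9930e-5)
p + d = -1/16686 + 1/39737 = -23051/663051582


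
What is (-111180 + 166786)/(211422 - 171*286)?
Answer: 27803/81258 ≈ 0.34216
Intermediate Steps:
(-111180 + 166786)/(211422 - 171*286) = 55606/(211422 - 48906) = 55606/162516 = 55606*(1/162516) = 27803/81258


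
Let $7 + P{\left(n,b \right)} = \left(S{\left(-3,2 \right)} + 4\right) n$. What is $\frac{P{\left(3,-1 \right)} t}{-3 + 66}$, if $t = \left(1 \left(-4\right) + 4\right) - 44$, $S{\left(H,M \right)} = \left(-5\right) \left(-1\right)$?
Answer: $- \frac{880}{63} \approx -13.968$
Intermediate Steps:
$S{\left(H,M \right)} = 5$
$P{\left(n,b \right)} = -7 + 9 n$ ($P{\left(n,b \right)} = -7 + \left(5 + 4\right) n = -7 + 9 n$)
$t = -44$ ($t = \left(-4 + 4\right) - 44 = 0 - 44 = -44$)
$\frac{P{\left(3,-1 \right)} t}{-3 + 66} = \frac{\left(-7 + 9 \cdot 3\right) \left(-44\right)}{-3 + 66} = \frac{\left(-7 + 27\right) \left(-44\right)}{63} = 20 \left(-44\right) \frac{1}{63} = \left(-880\right) \frac{1}{63} = - \frac{880}{63}$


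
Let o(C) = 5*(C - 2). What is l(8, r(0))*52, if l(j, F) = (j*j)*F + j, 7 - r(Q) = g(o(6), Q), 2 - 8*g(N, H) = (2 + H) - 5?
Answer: 21632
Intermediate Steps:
o(C) = -10 + 5*C (o(C) = 5*(-2 + C) = -10 + 5*C)
g(N, H) = 5/8 - H/8 (g(N, H) = ¼ - ((2 + H) - 5)/8 = ¼ - (-3 + H)/8 = ¼ + (3/8 - H/8) = 5/8 - H/8)
r(Q) = 51/8 + Q/8 (r(Q) = 7 - (5/8 - Q/8) = 7 + (-5/8 + Q/8) = 51/8 + Q/8)
l(j, F) = j + F*j² (l(j, F) = j²*F + j = F*j² + j = j + F*j²)
l(8, r(0))*52 = (8*(1 + (51/8 + (⅛)*0)*8))*52 = (8*(1 + (51/8 + 0)*8))*52 = (8*(1 + (51/8)*8))*52 = (8*(1 + 51))*52 = (8*52)*52 = 416*52 = 21632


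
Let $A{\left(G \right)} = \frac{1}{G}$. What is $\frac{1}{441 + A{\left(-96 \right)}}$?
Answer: $\frac{96}{42335} \approx 0.0022676$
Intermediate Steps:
$\frac{1}{441 + A{\left(-96 \right)}} = \frac{1}{441 + \frac{1}{-96}} = \frac{1}{441 - \frac{1}{96}} = \frac{1}{\frac{42335}{96}} = \frac{96}{42335}$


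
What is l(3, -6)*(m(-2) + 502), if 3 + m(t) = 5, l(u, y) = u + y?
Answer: -1512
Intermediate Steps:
m(t) = 2 (m(t) = -3 + 5 = 2)
l(3, -6)*(m(-2) + 502) = (3 - 6)*(2 + 502) = -3*504 = -1512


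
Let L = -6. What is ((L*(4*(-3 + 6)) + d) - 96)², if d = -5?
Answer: 29929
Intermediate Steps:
((L*(4*(-3 + 6)) + d) - 96)² = ((-24*(-3 + 6) - 5) - 96)² = ((-24*3 - 5) - 96)² = ((-6*12 - 5) - 96)² = ((-72 - 5) - 96)² = (-77 - 96)² = (-173)² = 29929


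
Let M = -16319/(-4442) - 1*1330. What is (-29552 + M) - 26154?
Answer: -253337593/4442 ≈ -57032.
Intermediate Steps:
M = -5891541/4442 (M = -16319*(-1/4442) - 1330 = 16319/4442 - 1330 = -5891541/4442 ≈ -1326.3)
(-29552 + M) - 26154 = (-29552 - 5891541/4442) - 26154 = -137161525/4442 - 26154 = -253337593/4442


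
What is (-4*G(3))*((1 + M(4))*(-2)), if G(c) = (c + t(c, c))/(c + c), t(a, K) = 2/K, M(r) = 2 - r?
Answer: -44/9 ≈ -4.8889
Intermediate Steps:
G(c) = (c + 2/c)/(2*c) (G(c) = (c + 2/c)/(c + c) = (c + 2/c)/((2*c)) = (c + 2/c)*(1/(2*c)) = (c + 2/c)/(2*c))
(-4*G(3))*((1 + M(4))*(-2)) = (-4*(½ + 3⁻²))*((1 + (2 - 1*4))*(-2)) = (-4*(½ + ⅑))*((1 + (2 - 4))*(-2)) = (-4*11/18)*((1 - 2)*(-2)) = -(-22)*(-2)/9 = -22/9*2 = -44/9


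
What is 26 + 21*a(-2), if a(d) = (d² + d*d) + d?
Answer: 152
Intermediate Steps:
a(d) = d + 2*d² (a(d) = (d² + d²) + d = 2*d² + d = d + 2*d²)
26 + 21*a(-2) = 26 + 21*(-2*(1 + 2*(-2))) = 26 + 21*(-2*(1 - 4)) = 26 + 21*(-2*(-3)) = 26 + 21*6 = 26 + 126 = 152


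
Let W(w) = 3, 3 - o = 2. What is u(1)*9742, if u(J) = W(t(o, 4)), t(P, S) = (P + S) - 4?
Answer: 29226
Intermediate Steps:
o = 1 (o = 3 - 1*2 = 3 - 2 = 1)
t(P, S) = -4 + P + S
u(J) = 3
u(1)*9742 = 3*9742 = 29226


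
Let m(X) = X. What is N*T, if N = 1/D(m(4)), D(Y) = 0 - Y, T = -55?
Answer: 55/4 ≈ 13.750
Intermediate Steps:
D(Y) = -Y
N = -1/4 (N = 1/(-1*4) = 1/(-4) = -1/4 ≈ -0.25000)
N*T = -1/4*(-55) = 55/4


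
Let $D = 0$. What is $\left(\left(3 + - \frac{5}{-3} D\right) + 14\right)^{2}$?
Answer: $289$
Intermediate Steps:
$\left(\left(3 + - \frac{5}{-3} D\right) + 14\right)^{2} = \left(\left(3 + - \frac{5}{-3} \cdot 0\right) + 14\right)^{2} = \left(\left(3 + \left(-5\right) \left(- \frac{1}{3}\right) 0\right) + 14\right)^{2} = \left(\left(3 + \frac{5}{3} \cdot 0\right) + 14\right)^{2} = \left(\left(3 + 0\right) + 14\right)^{2} = \left(3 + 14\right)^{2} = 17^{2} = 289$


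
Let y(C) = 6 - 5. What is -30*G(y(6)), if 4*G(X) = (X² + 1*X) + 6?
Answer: -60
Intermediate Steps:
y(C) = 1
G(X) = 3/2 + X/4 + X²/4 (G(X) = ((X² + 1*X) + 6)/4 = ((X² + X) + 6)/4 = ((X + X²) + 6)/4 = (6 + X + X²)/4 = 3/2 + X/4 + X²/4)
-30*G(y(6)) = -30*(3/2 + (¼)*1 + (¼)*1²) = -30*(3/2 + ¼ + (¼)*1) = -30*(3/2 + ¼ + ¼) = -30*2 = -60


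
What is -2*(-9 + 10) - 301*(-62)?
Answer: 18660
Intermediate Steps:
-2*(-9 + 10) - 301*(-62) = -2*1 + 18662 = -2 + 18662 = 18660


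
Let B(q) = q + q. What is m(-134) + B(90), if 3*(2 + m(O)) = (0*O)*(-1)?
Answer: 178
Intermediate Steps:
m(O) = -2 (m(O) = -2 + ((0*O)*(-1))/3 = -2 + (0*(-1))/3 = -2 + (⅓)*0 = -2 + 0 = -2)
B(q) = 2*q
m(-134) + B(90) = -2 + 2*90 = -2 + 180 = 178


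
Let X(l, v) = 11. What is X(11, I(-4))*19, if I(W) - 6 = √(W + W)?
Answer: 209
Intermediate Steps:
I(W) = 6 + √2*√W (I(W) = 6 + √(W + W) = 6 + √(2*W) = 6 + √2*√W)
X(11, I(-4))*19 = 11*19 = 209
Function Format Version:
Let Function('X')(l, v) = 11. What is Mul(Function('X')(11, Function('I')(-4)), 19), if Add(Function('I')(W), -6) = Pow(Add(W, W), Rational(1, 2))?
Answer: 209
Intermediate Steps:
Function('I')(W) = Add(6, Mul(Pow(2, Rational(1, 2)), Pow(W, Rational(1, 2)))) (Function('I')(W) = Add(6, Pow(Add(W, W), Rational(1, 2))) = Add(6, Pow(Mul(2, W), Rational(1, 2))) = Add(6, Mul(Pow(2, Rational(1, 2)), Pow(W, Rational(1, 2)))))
Mul(Function('X')(11, Function('I')(-4)), 19) = Mul(11, 19) = 209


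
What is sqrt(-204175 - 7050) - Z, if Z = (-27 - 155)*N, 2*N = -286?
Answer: -26026 + 5*I*sqrt(8449) ≈ -26026.0 + 459.59*I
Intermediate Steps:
N = -143 (N = (1/2)*(-286) = -143)
Z = 26026 (Z = (-27 - 155)*(-143) = -182*(-143) = 26026)
sqrt(-204175 - 7050) - Z = sqrt(-204175 - 7050) - 1*26026 = sqrt(-211225) - 26026 = 5*I*sqrt(8449) - 26026 = -26026 + 5*I*sqrt(8449)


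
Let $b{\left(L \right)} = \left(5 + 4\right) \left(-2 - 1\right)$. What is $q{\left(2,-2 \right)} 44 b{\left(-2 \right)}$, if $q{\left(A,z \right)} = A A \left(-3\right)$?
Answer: $14256$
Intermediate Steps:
$q{\left(A,z \right)} = - 3 A^{2}$ ($q{\left(A,z \right)} = A^{2} \left(-3\right) = - 3 A^{2}$)
$b{\left(L \right)} = -27$ ($b{\left(L \right)} = 9 \left(-3\right) = -27$)
$q{\left(2,-2 \right)} 44 b{\left(-2 \right)} = - 3 \cdot 2^{2} \cdot 44 \left(-27\right) = \left(-3\right) 4 \cdot 44 \left(-27\right) = \left(-12\right) 44 \left(-27\right) = \left(-528\right) \left(-27\right) = 14256$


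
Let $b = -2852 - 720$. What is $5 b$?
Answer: $-17860$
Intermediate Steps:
$b = -3572$ ($b = -2852 - 720 = -3572$)
$5 b = 5 \left(-3572\right) = -17860$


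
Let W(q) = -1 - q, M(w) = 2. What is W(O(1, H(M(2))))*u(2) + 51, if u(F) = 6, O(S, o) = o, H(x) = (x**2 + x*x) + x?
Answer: -15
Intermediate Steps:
H(x) = x + 2*x**2 (H(x) = (x**2 + x**2) + x = 2*x**2 + x = x + 2*x**2)
W(O(1, H(M(2))))*u(2) + 51 = (-1 - 2*(1 + 2*2))*6 + 51 = (-1 - 2*(1 + 4))*6 + 51 = (-1 - 2*5)*6 + 51 = (-1 - 1*10)*6 + 51 = (-1 - 10)*6 + 51 = -11*6 + 51 = -66 + 51 = -15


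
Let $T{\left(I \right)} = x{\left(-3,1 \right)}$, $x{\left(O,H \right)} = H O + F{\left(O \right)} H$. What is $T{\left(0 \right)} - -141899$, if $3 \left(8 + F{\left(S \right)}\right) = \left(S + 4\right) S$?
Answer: $141887$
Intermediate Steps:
$F{\left(S \right)} = -8 + \frac{S \left(4 + S\right)}{3}$ ($F{\left(S \right)} = -8 + \frac{\left(S + 4\right) S}{3} = -8 + \frac{\left(4 + S\right) S}{3} = -8 + \frac{S \left(4 + S\right)}{3}$)
$x{\left(O,H \right)} = H O + H \left(-8 + \frac{O^{2}}{3} + \frac{4 O}{3}\right)$ ($x{\left(O,H \right)} = H O + \left(-8 + \frac{O^{2}}{3} + \frac{4 O}{3}\right) H = H O + H \left(-8 + \frac{O^{2}}{3} + \frac{4 O}{3}\right)$)
$T{\left(I \right)} = -12$ ($T{\left(I \right)} = \frac{1}{3} \cdot 1 \left(-24 + \left(-3\right)^{2} + 7 \left(-3\right)\right) = \frac{1}{3} \cdot 1 \left(-24 + 9 - 21\right) = \frac{1}{3} \cdot 1 \left(-36\right) = -12$)
$T{\left(0 \right)} - -141899 = -12 - -141899 = -12 + 141899 = 141887$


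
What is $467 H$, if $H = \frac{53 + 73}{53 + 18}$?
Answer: $\frac{58842}{71} \approx 828.76$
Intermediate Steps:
$H = \frac{126}{71} \approx 1.7746$
$467 H = 467 \cdot \frac{126}{71} = \frac{58842}{71}$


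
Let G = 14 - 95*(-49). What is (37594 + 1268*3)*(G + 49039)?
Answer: 2223403784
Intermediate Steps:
G = 4669 (G = 14 + 4655 = 4669)
(37594 + 1268*3)*(G + 49039) = (37594 + 1268*3)*(4669 + 49039) = (37594 + 3804)*53708 = 41398*53708 = 2223403784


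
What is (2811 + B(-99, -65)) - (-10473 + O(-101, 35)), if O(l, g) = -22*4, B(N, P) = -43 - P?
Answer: 13394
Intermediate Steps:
O(l, g) = -88
(2811 + B(-99, -65)) - (-10473 + O(-101, 35)) = (2811 + (-43 - 1*(-65))) - (-10473 - 88) = (2811 + (-43 + 65)) - 1*(-10561) = (2811 + 22) + 10561 = 2833 + 10561 = 13394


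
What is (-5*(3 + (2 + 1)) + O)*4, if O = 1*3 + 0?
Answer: -108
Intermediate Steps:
O = 3 (O = 3 + 0 = 3)
(-5*(3 + (2 + 1)) + O)*4 = (-5*(3 + (2 + 1)) + 3)*4 = (-5*(3 + 3) + 3)*4 = (-5*6 + 3)*4 = (-30 + 3)*4 = -27*4 = -108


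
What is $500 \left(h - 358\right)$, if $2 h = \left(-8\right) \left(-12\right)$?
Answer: $-155000$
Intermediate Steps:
$h = 48$ ($h = \frac{\left(-8\right) \left(-12\right)}{2} = \frac{1}{2} \cdot 96 = 48$)
$500 \left(h - 358\right) = 500 \left(48 - 358\right) = 500 \left(-310\right) = -155000$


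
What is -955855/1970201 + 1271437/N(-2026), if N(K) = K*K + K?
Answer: -1416552066913/8083045132650 ≈ -0.17525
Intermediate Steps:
N(K) = K + K² (N(K) = K² + K = K + K²)
-955855/1970201 + 1271437/N(-2026) = -955855/1970201 + 1271437/((-2026*(1 - 2026))) = -955855*1/1970201 + 1271437/((-2026*(-2025))) = -955855/1970201 + 1271437/4102650 = -1416552066913/8083045132650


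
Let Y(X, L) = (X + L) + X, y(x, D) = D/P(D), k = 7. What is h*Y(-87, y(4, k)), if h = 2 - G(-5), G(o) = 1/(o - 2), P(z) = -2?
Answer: -5325/14 ≈ -380.36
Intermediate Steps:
G(o) = 1/(-2 + o)
h = 15/7 (h = 2 - 1/(-2 - 5) = 2 - 1/(-7) = 2 - 1*(-1/7) = 2 + 1/7 = 15/7 ≈ 2.1429)
y(x, D) = -D/2 (y(x, D) = D/(-2) = D*(-1/2) = -D/2)
Y(X, L) = L + 2*X (Y(X, L) = (L + X) + X = L + 2*X)
h*Y(-87, y(4, k)) = 15*(-1/2*7 + 2*(-87))/7 = 15*(-7/2 - 174)/7 = (15/7)*(-355/2) = -5325/14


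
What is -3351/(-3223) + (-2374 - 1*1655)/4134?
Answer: 289189/4441294 ≈ 0.065114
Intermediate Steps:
-3351/(-3223) + (-2374 - 1*1655)/4134 = -3351*(-1/3223) + (-2374 - 1655)*(1/4134) = 3351/3223 - 4029*1/4134 = 3351/3223 - 1343/1378 = 289189/4441294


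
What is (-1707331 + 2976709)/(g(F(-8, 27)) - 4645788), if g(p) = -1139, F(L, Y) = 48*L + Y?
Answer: -1269378/4646927 ≈ -0.27317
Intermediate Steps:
F(L, Y) = Y + 48*L
(-1707331 + 2976709)/(g(F(-8, 27)) - 4645788) = (-1707331 + 2976709)/(-1139 - 4645788) = 1269378/(-4646927) = 1269378*(-1/4646927) = -1269378/4646927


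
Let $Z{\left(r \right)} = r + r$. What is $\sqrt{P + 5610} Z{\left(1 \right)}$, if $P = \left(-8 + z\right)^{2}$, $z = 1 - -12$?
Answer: $14 \sqrt{115} \approx 150.13$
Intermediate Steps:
$Z{\left(r \right)} = 2 r$
$z = 13$ ($z = 1 + 12 = 13$)
$P = 25$ ($P = \left(-8 + 13\right)^{2} = 5^{2} = 25$)
$\sqrt{P + 5610} Z{\left(1 \right)} = \sqrt{25 + 5610} \cdot 2 \cdot 1 = \sqrt{5635} \cdot 2 = 7 \sqrt{115} \cdot 2 = 14 \sqrt{115}$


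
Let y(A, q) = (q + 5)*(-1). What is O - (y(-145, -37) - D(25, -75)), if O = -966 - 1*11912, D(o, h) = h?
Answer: -12985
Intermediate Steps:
y(A, q) = -5 - q (y(A, q) = (5 + q)*(-1) = -5 - q)
O = -12878 (O = -966 - 11912 = -12878)
O - (y(-145, -37) - D(25, -75)) = -12878 - ((-5 - 1*(-37)) - 1*(-75)) = -12878 - ((-5 + 37) + 75) = -12878 - (32 + 75) = -12878 - 1*107 = -12878 - 107 = -12985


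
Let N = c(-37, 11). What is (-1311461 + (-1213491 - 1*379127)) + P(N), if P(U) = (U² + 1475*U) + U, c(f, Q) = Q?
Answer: -2887722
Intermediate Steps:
N = 11
P(U) = U² + 1476*U
(-1311461 + (-1213491 - 1*379127)) + P(N) = (-1311461 + (-1213491 - 1*379127)) + 11*(1476 + 11) = (-1311461 + (-1213491 - 379127)) + 11*1487 = (-1311461 - 1592618) + 16357 = -2904079 + 16357 = -2887722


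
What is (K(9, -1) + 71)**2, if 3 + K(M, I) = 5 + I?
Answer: 5184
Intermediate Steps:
K(M, I) = 2 + I (K(M, I) = -3 + (5 + I) = 2 + I)
(K(9, -1) + 71)**2 = ((2 - 1) + 71)**2 = (1 + 71)**2 = 72**2 = 5184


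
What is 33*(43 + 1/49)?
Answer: 69564/49 ≈ 1419.7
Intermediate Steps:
33*(43 + 1/49) = 33*(2108/49) = 69564/49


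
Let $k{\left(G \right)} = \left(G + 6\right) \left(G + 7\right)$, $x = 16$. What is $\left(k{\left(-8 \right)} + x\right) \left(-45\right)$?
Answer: $-810$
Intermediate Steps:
$k{\left(G \right)} = \left(6 + G\right) \left(7 + G\right)$
$\left(k{\left(-8 \right)} + x\right) \left(-45\right) = \left(\left(42 + \left(-8\right)^{2} + 13 \left(-8\right)\right) + 16\right) \left(-45\right) = \left(\left(42 + 64 - 104\right) + 16\right) \left(-45\right) = \left(2 + 16\right) \left(-45\right) = 18 \left(-45\right) = -810$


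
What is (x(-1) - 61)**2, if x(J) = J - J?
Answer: 3721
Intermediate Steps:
x(J) = 0
(x(-1) - 61)**2 = (0 - 61)**2 = (-61)**2 = 3721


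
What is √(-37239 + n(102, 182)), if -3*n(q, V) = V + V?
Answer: I*√336243/3 ≈ 193.29*I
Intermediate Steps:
n(q, V) = -2*V/3 (n(q, V) = -(V + V)/3 = -2*V/3)
√(-37239 + n(102, 182)) = √(-37239 - ⅔*182) = √(-37239 - 364/3) = √(-112081/3) = I*√336243/3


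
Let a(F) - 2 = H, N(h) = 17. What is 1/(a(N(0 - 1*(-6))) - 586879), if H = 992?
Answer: -1/585885 ≈ -1.7068e-6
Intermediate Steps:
a(F) = 994 (a(F) = 2 + 992 = 994)
1/(a(N(0 - 1*(-6))) - 586879) = 1/(994 - 586879) = 1/(-585885) = -1/585885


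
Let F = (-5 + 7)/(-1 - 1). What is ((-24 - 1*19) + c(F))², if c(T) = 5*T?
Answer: 2304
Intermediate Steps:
F = -1 (F = 2/(-2) = 2*(-½) = -1)
((-24 - 1*19) + c(F))² = ((-24 - 1*19) + 5*(-1))² = ((-24 - 19) - 5)² = (-43 - 5)² = (-48)² = 2304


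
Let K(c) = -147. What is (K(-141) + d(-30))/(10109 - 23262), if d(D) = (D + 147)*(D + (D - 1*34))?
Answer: 11145/13153 ≈ 0.84733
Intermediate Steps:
d(D) = (-34 + 2*D)*(147 + D) (d(D) = (147 + D)*(D + (D - 34)) = (147 + D)*(D + (-34 + D)) = (147 + D)*(-34 + 2*D) = (-34 + 2*D)*(147 + D))
(K(-141) + d(-30))/(10109 - 23262) = (-147 + (-4998 + 2*(-30)² + 260*(-30)))/(10109 - 23262) = (-147 + (-4998 + 2*900 - 7800))/(-13153) = (-147 + (-4998 + 1800 - 7800))*(-1/13153) = (-147 - 10998)*(-1/13153) = -11145*(-1/13153) = 11145/13153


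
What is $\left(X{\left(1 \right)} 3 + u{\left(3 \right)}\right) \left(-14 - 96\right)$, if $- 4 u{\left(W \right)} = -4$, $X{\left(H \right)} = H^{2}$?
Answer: $-440$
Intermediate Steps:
$u{\left(W \right)} = 1$ ($u{\left(W \right)} = \left(- \frac{1}{4}\right) \left(-4\right) = 1$)
$\left(X{\left(1 \right)} 3 + u{\left(3 \right)}\right) \left(-14 - 96\right) = \left(1^{2} \cdot 3 + 1\right) \left(-14 - 96\right) = \left(1 \cdot 3 + 1\right) \left(-110\right) = \left(3 + 1\right) \left(-110\right) = 4 \left(-110\right) = -440$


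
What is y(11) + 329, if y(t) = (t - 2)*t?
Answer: 428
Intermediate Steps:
y(t) = t*(-2 + t) (y(t) = (-2 + t)*t = t*(-2 + t))
y(11) + 329 = 11*(-2 + 11) + 329 = 11*9 + 329 = 99 + 329 = 428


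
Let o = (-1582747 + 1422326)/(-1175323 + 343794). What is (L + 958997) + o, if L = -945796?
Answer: 10977174750/831529 ≈ 13201.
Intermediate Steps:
o = 160421/831529 (o = -160421/(-831529) = -160421*(-1/831529) = 160421/831529 ≈ 0.19292)
(L + 958997) + o = (-945796 + 958997) + 160421/831529 = 13201 + 160421/831529 = 10977174750/831529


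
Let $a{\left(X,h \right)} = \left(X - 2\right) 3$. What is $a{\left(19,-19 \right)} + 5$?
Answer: $56$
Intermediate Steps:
$a{\left(X,h \right)} = -6 + 3 X$ ($a{\left(X,h \right)} = \left(-2 + X\right) 3 = -6 + 3 X$)
$a{\left(19,-19 \right)} + 5 = \left(-6 + 3 \cdot 19\right) + 5 = \left(-6 + 57\right) + 5 = 51 + 5 = 56$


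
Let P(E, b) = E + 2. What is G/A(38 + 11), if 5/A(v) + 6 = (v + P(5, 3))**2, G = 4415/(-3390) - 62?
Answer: -13433647/339 ≈ -39627.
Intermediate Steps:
P(E, b) = 2 + E
G = -42919/678 (G = 4415*(-1/3390) - 62 = -883/678 - 62 = -42919/678 ≈ -63.302)
A(v) = 5/(-6 + (7 + v)**2) (A(v) = 5/(-6 + (v + (2 + 5))**2) = 5/(-6 + (v + 7)**2) = 5/(-6 + (7 + v)**2))
G/A(38 + 11) = -(-42919/565 + 42919*(7 + (38 + 11))**2/3390) = -(-42919/565 + 42919*(7 + 49)**2/3390) = -42919/(678*(5/(-6 + 56**2))) = -42919/(678*(5/(-6 + 3136))) = -42919/(678*(5/3130)) = -42919/(678*(5*(1/3130))) = -42919/(678*1/626) = -42919/678*626 = -13433647/339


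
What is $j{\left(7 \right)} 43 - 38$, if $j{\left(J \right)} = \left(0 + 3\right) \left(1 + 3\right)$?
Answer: $478$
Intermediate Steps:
$j{\left(J \right)} = 12$ ($j{\left(J \right)} = 3 \cdot 4 = 12$)
$j{\left(7 \right)} 43 - 38 = 12 \cdot 43 - 38 = 516 - 38 = 478$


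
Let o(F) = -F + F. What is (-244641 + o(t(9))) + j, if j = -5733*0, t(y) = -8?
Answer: -244641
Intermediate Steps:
o(F) = 0
j = 0
(-244641 + o(t(9))) + j = (-244641 + 0) + 0 = -244641 + 0 = -244641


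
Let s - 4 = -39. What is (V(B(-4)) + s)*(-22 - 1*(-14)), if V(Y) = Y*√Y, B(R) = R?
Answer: 280 + 64*I ≈ 280.0 + 64.0*I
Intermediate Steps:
s = -35 (s = 4 - 39 = -35)
V(Y) = Y^(3/2)
(V(B(-4)) + s)*(-22 - 1*(-14)) = ((-4)^(3/2) - 35)*(-22 - 1*(-14)) = (-8*I - 35)*(-22 + 14) = (-35 - 8*I)*(-8) = 280 + 64*I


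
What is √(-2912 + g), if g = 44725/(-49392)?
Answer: I*√1007119603/588 ≈ 53.971*I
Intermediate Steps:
g = -44725/49392 (g = 44725*(-1/49392) = -44725/49392 ≈ -0.90551)
√(-2912 + g) = √(-2912 - 44725/49392) = √(-143874229/49392) = I*√1007119603/588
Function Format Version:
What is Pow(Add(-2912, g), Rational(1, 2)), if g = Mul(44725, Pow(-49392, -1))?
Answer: Mul(Rational(1, 588), I, Pow(1007119603, Rational(1, 2))) ≈ Mul(53.971, I)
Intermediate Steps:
g = Rational(-44725, 49392) (g = Mul(44725, Rational(-1, 49392)) = Rational(-44725, 49392) ≈ -0.90551)
Pow(Add(-2912, g), Rational(1, 2)) = Pow(Add(-2912, Rational(-44725, 49392)), Rational(1, 2)) = Pow(Rational(-143874229, 49392), Rational(1, 2)) = Mul(Rational(1, 588), I, Pow(1007119603, Rational(1, 2)))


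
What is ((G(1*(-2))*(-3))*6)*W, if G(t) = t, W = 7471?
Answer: 268956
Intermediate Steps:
((G(1*(-2))*(-3))*6)*W = (((1*(-2))*(-3))*6)*7471 = (-2*(-3)*6)*7471 = (6*6)*7471 = 36*7471 = 268956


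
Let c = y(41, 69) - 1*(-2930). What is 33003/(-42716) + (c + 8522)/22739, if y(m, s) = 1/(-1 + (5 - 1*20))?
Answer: -1045097019/3885276496 ≈ -0.26899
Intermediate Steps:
y(m, s) = -1/16 (y(m, s) = 1/(-1 + (5 - 20)) = 1/(-1 - 15) = 1/(-16) = -1/16)
c = 46879/16 (c = -1/16 - 1*(-2930) = -1/16 + 2930 = 46879/16 ≈ 2929.9)
33003/(-42716) + (c + 8522)/22739 = 33003/(-42716) + (46879/16 + 8522)/22739 = 33003*(-1/42716) + (183231/16)*(1/22739) = -33003/42716 + 183231/363824 = -1045097019/3885276496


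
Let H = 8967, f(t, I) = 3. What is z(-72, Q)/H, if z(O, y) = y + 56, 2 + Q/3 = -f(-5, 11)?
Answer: 41/8967 ≈ 0.0045723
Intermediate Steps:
Q = -15 (Q = -6 + 3*(-1*3) = -6 + 3*(-3) = -6 - 9 = -15)
z(O, y) = 56 + y
z(-72, Q)/H = (56 - 15)/8967 = 41*(1/8967) = 41/8967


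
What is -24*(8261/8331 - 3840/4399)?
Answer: -34792792/12216023 ≈ -2.8481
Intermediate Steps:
-24*(8261/8331 - 3840/4399) = -24*4349099/36648069 = -34792792/12216023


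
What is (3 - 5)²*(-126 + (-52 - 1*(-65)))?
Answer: -452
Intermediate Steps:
(3 - 5)²*(-126 + (-52 - 1*(-65))) = (-2)²*(-126 + (-52 + 65)) = 4*(-126 + 13) = 4*(-113) = -452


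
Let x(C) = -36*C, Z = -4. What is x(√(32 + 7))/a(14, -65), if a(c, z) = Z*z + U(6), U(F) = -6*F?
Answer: -9*√39/56 ≈ -1.0037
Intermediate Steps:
a(c, z) = -36 - 4*z (a(c, z) = -4*z - 6*6 = -4*z - 36 = -36 - 4*z)
x(√(32 + 7))/a(14, -65) = (-36*√(32 + 7))/(-36 - 4*(-65)) = (-36*√39)/(-36 + 260) = -36*√39/224 = -36*√39*(1/224) = -9*√39/56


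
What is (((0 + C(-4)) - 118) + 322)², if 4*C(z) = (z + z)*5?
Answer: 37636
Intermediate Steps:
C(z) = 5*z/2 (C(z) = ((z + z)*5)/4 = ((2*z)*5)/4 = (10*z)/4 = 5*z/2)
(((0 + C(-4)) - 118) + 322)² = (((0 + (5/2)*(-4)) - 118) + 322)² = (((0 - 10) - 118) + 322)² = ((-10 - 118) + 322)² = (-128 + 322)² = 194² = 37636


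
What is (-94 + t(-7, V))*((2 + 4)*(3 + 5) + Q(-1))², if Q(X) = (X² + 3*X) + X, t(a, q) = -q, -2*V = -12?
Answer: -202500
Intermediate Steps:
V = 6 (V = -½*(-12) = 6)
Q(X) = X² + 4*X
(-94 + t(-7, V))*((2 + 4)*(3 + 5) + Q(-1))² = (-94 - 1*6)*((2 + 4)*(3 + 5) - (4 - 1))² = (-94 - 6)*(6*8 - 1*3)² = -100*(48 - 3)² = -100*45² = -100*2025 = -202500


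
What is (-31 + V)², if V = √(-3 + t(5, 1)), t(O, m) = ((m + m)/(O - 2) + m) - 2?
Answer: (93 - I*√30)²/9 ≈ 957.67 - 113.2*I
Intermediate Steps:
t(O, m) = -2 + m + 2*m/(-2 + O) (t(O, m) = ((2*m)/(-2 + O) + m) - 2 = (2*m/(-2 + O) + m) - 2 = (m + 2*m/(-2 + O)) - 2 = -2 + m + 2*m/(-2 + O))
V = I*√30/3 (V = √(-3 + (4 - 2*5 + 5*1)/(-2 + 5)) = √(-3 + (4 - 10 + 5)/3) = √(-3 + (⅓)*(-1)) = √(-3 - ⅓) = √(-10/3) = I*√30/3 ≈ 1.8257*I)
(-31 + V)² = (-31 + I*√30/3)²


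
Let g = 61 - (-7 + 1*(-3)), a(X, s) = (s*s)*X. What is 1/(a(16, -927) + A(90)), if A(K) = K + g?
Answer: 1/13749425 ≈ 7.2730e-8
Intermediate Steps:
a(X, s) = X*s² (a(X, s) = s²*X = X*s²)
g = 71 (g = 61 - (-7 - 3) = 61 - 1*(-10) = 61 + 10 = 71)
A(K) = 71 + K (A(K) = K + 71 = 71 + K)
1/(a(16, -927) + A(90)) = 1/(16*(-927)² + (71 + 90)) = 1/(16*859329 + 161) = 1/(13749264 + 161) = 1/13749425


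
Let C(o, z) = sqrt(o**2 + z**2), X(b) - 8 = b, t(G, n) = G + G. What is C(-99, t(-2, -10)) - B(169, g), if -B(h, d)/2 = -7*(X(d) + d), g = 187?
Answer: -5348 + sqrt(9817) ≈ -5248.9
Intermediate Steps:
t(G, n) = 2*G
X(b) = 8 + b
B(h, d) = 112 + 28*d (B(h, d) = -(-14)*((8 + d) + d) = -(-14)*(8 + 2*d) = -2*(-56 - 14*d) = 112 + 28*d)
C(-99, t(-2, -10)) - B(169, g) = sqrt((-99)**2 + (2*(-2))**2) - (112 + 28*187) = sqrt(9801 + (-4)**2) - (112 + 5236) = sqrt(9801 + 16) - 1*5348 = sqrt(9817) - 5348 = -5348 + sqrt(9817)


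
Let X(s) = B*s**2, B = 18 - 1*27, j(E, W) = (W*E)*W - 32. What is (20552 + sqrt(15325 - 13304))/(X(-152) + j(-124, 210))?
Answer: -2569/709546 - sqrt(2021)/5676368 ≈ -0.0036285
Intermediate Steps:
j(E, W) = -32 + E*W**2 (j(E, W) = (E*W)*W - 32 = E*W**2 - 32 = -32 + E*W**2)
B = -9 (B = 18 - 27 = -9)
X(s) = -9*s**2
(20552 + sqrt(15325 - 13304))/(X(-152) + j(-124, 210)) = (20552 + sqrt(15325 - 13304))/(-9*(-152)**2 + (-32 - 124*210**2)) = (20552 + sqrt(2021))/(-9*23104 + (-32 - 124*44100)) = (20552 + sqrt(2021))/(-207936 + (-32 - 5468400)) = (20552 + sqrt(2021))/(-207936 - 5468432) = (20552 + sqrt(2021))/(-5676368) = (20552 + sqrt(2021))*(-1/5676368) = -2569/709546 - sqrt(2021)/5676368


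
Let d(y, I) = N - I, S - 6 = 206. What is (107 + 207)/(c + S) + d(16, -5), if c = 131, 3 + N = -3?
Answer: -29/343 ≈ -0.084548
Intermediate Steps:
S = 212 (S = 6 + 206 = 212)
N = -6 (N = -3 - 3 = -6)
d(y, I) = -6 - I
(107 + 207)/(c + S) + d(16, -5) = (107 + 207)/(131 + 212) + (-6 - 1*(-5)) = 314/343 + (-6 + 5) = 314*(1/343) - 1 = 314/343 - 1 = -29/343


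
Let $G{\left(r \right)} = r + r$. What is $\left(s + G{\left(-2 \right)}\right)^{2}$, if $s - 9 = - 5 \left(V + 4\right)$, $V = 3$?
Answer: $900$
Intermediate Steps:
$G{\left(r \right)} = 2 r$
$s = -26$ ($s = 9 - 5 \left(3 + 4\right) = 9 - 35 = -26$)
$\left(s + G{\left(-2 \right)}\right)^{2} = \left(-26 + 2 \left(-2\right)\right)^{2} = \left(-26 - 4\right)^{2} = \left(-30\right)^{2} = 900$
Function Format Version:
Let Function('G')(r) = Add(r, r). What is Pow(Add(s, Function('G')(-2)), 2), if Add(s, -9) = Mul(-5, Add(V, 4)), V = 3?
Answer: 900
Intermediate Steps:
Function('G')(r) = Mul(2, r)
s = -26 (s = Add(9, Mul(-5, Add(3, 4))) = Add(9, Mul(-5, 7)) = Add(9, -35) = -26)
Pow(Add(s, Function('G')(-2)), 2) = Pow(Add(-26, Mul(2, -2)), 2) = Pow(Add(-26, -4), 2) = Pow(-30, 2) = 900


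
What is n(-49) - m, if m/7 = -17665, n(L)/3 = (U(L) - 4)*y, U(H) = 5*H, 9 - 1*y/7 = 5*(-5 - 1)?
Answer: -80276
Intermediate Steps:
y = 273 (y = 63 - 35*(-5 - 1) = 63 - 35*(-6) = 63 - 7*(-30) = 63 + 210 = 273)
n(L) = -3276 + 4095*L (n(L) = 3*((5*L - 4)*273) = 3*((-4 + 5*L)*273) = 3*(-1092 + 1365*L) = -3276 + 4095*L)
m = -123655 (m = 7*(-17665) = -123655)
n(-49) - m = (-3276 + 4095*(-49)) - 1*(-123655) = (-3276 - 200655) + 123655 = -203931 + 123655 = -80276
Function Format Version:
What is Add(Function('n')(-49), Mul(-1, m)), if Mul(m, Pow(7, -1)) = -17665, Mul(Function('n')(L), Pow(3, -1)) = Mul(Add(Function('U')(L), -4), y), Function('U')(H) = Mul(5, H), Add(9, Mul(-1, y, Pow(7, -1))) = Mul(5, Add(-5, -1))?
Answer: -80276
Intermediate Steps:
y = 273 (y = Add(63, Mul(-7, Mul(5, Add(-5, -1)))) = Add(63, Mul(-7, Mul(5, -6))) = Add(63, Mul(-7, -30)) = Add(63, 210) = 273)
Function('n')(L) = Add(-3276, Mul(4095, L)) (Function('n')(L) = Mul(3, Mul(Add(Mul(5, L), -4), 273)) = Mul(3, Mul(Add(-4, Mul(5, L)), 273)) = Mul(3, Add(-1092, Mul(1365, L))) = Add(-3276, Mul(4095, L)))
m = -123655 (m = Mul(7, -17665) = -123655)
Add(Function('n')(-49), Mul(-1, m)) = Add(Add(-3276, Mul(4095, -49)), Mul(-1, -123655)) = Add(Add(-3276, -200655), 123655) = Add(-203931, 123655) = -80276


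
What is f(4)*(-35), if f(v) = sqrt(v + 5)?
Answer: -105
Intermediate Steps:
f(v) = sqrt(5 + v)
f(4)*(-35) = sqrt(5 + 4)*(-35) = sqrt(9)*(-35) = 3*(-35) = -105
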